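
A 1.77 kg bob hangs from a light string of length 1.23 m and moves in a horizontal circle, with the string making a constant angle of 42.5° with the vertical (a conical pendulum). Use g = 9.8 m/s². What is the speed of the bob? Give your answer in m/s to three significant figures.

2.73 m/s

The radius of the circle is r = L sinθ = 1.23 × sin 42.5° = 0.8310 m.
Horizontally T sinθ = mv²/r and vertically T cosθ = mg, so tanθ = v²/(rg).
v = √(r g tanθ) = √(0.8310 × 9.8 × 0.9163) = √7.462 = 2.732 m/s.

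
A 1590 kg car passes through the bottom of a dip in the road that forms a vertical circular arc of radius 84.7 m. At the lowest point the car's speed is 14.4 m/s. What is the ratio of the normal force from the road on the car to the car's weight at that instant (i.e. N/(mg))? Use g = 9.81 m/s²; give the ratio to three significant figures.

At the bottom, N − mg = mv²/r, so N = m(v²/r + g) and N/(mg) = v²/(rg) + 1 = (14.4)²/(84.7 × 9.81) + 1 = 0.2496 + 1 = 1.250.

1.25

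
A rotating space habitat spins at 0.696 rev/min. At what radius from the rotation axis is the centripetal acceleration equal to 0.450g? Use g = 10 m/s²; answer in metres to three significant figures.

ω = 0.696 rev/min × 2π/60 = 0.07288 rad/s.
a_c = ω²r = 0.450g ⇒ r = 0.450 × 10.0 / (0.07288)² = 4.500/0.005312 = 847.1 m.

847 m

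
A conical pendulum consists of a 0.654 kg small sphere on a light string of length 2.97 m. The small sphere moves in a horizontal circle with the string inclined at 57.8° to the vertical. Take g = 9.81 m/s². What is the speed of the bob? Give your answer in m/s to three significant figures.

The radius of the circle is r = L sinθ = 2.97 × sin 57.8° = 2.513 m.
Horizontally T sinθ = mv²/r and vertically T cosθ = mg, so tanθ = v²/(rg).
v = √(r g tanθ) = √(2.513 × 9.81 × 1.588) = √39.15 = 6.257 m/s.

6.26 m/s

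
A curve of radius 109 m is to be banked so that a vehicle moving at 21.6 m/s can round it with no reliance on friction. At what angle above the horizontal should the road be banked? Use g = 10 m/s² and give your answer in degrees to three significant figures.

For a frictionless banked turn: horizontally N sinθ = mv²/r and vertically N cosθ = mg.
Dividing: tanθ = v²/(r g) = (21.6)²/(109 × 10.0) = 466.6/1090 = 0.4280.
θ = arctan(0.4280) = 23.17°.

23.2°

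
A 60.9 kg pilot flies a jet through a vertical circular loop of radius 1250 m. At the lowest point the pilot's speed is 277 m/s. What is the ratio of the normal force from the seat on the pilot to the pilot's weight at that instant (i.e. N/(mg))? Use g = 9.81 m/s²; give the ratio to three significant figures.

At the bottom, N − mg = mv²/r, so N = m(v²/r + g) and N/(mg) = v²/(rg) + 1 = (277)²/(1250 × 9.81) + 1 = 6.257 + 1 = 7.257.

7.26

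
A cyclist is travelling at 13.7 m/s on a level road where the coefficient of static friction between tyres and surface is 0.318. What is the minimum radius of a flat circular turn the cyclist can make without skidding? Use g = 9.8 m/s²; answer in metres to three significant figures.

60.2 m

At the limit, μ_s m g = m v²/r, so r_min = v²/(μ_s g) = (13.7)²/(0.318 × 9.8) = 187.7/3.116 = 60.23 m.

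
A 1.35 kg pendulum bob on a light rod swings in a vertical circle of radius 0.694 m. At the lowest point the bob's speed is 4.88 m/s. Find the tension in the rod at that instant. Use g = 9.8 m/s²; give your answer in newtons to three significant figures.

At the lowest point, T points up (toward the centre) and the weight mg points down (away from the centre), so the net inward force is T − mg = mv²/r.
T = m(v²/r + g) = 1.35 × ((4.88)²/0.694 + 9.8) = 1.35 × (34.31 + 9.8) = 1.35 × 44.11 = 59.55 N.

59.6 N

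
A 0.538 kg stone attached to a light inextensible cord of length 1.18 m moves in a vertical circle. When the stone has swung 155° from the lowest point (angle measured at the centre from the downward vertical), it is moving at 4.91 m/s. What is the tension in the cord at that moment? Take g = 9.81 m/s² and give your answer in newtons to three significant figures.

6.21 N

Take the radial direction toward the centre of the circle as positive. The component of the weight along the string toward the centre is −mg cos φ (φ measured from the bottom), so Newton's second law along the string gives T − mg cos φ = m v²/r.
cos 155° = -0.9063, so T = m(v²/r + g cos φ) = 0.538 × ((4.91)²/1.18 + 9.81 × -0.9063) = 0.538 × (20.43 + (-8.891)) = 0.538 × 11.54 = 6.208 N.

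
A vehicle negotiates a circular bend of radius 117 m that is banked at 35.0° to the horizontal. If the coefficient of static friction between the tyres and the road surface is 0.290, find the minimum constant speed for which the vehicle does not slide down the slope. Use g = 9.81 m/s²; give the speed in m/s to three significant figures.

19.8 m/s

At the minimum speed, friction acts up the slope at its limiting value f = μN. Radially (horizontal, toward centre): N sinθ − μN cosθ = mv²/r. Vertically: N cosθ + μN sinθ = mg.
Dividing: v² = r g (sinθ − μcosθ)/(cosθ + μsinθ).
sinθ − μcosθ = 0.5736 − 0.290×0.8192 = 0.3360; cosθ + μsinθ = 0.8192 + 0.290×0.5736 = 0.9855.
v² = 117 × 9.81 × 0.3360/0.9855 = 391.4 m²/s², so v = 19.78 m/s.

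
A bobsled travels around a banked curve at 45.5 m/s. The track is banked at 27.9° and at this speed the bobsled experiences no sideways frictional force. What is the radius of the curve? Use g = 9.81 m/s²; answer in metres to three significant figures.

Frictionless banking: tanθ = v²/(rg), so r = v²/(g tanθ).
r = (45.5)²/(9.81 × tan 27.9°) = 2070/(9.81 × 0.5295) = 2070/5.194 = 398.6 m.

399 m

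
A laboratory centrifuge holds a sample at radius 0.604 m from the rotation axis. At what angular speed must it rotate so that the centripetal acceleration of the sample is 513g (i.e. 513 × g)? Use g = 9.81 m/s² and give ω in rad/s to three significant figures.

91.3 rad/s

Centripetal acceleration a_c = ω²r. Setting ω²r = 513g:
ω = √(513g / r) = √(513 × 9.81 / 0.604) = √8332 = 91.28 rad/s.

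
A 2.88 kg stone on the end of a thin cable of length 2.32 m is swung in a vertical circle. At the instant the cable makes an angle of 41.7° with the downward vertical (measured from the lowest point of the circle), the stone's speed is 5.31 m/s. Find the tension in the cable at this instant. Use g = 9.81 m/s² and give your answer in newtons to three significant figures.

Take the radial direction toward the centre of the circle as positive. The component of the weight along the string toward the centre is −mg cos φ (φ measured from the bottom), so Newton's second law along the string gives T − mg cos φ = m v²/r.
cos 41.7° = 0.7466, so T = m(v²/r + g cos φ) = 2.88 × ((5.31)²/2.32 + 9.81 × 0.7466) = 2.88 × (12.15 + (7.325)) = 2.88 × 19.48 = 56.10 N.

56.1 N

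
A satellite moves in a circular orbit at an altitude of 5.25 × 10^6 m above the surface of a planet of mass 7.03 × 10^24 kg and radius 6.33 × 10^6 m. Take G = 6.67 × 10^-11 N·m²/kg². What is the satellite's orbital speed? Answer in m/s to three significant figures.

6360 m/s

Orbital radius r = R + h = 6.33 × 10^6 + 5.25 × 10^6 = 1.158 × 10^7 m.
Gravity supplies the centripetal force: G M m / r² = m v² / r, so v = √(GM/r).
v = √(6.67 × 10^-11 × 7.03 × 10^24 / 1.158 × 10^7) = √(4.049 × 10^7) = 6363 m/s.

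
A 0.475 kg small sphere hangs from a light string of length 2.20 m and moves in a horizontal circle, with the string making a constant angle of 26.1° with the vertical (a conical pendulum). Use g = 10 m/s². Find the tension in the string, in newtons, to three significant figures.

5.29 N

Vertically the bob has no acceleration, so T cosθ = mg.
T = mg/cosθ = 0.475 × 10.0 / cos 26.1° = 4.750/0.8980 = 5.289 N.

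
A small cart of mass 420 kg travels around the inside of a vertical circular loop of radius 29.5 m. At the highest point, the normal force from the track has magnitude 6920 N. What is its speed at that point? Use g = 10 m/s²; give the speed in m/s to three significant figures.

At the top, N + mg = mv²/r, so v = √(r(N/m + g)) = √(29.5 × (6920/420 + 10.0)) = √(29.5 × 26.48) = √781.0 = 27.95 m/s.

27.9 m/s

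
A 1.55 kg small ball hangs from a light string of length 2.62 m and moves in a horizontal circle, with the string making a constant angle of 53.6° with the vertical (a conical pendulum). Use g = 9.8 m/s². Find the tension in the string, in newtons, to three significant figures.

Vertically the bob has no acceleration, so T cosθ = mg.
T = mg/cosθ = 1.55 × 9.8 / cos 53.6° = 15.19/0.5934 = 25.60 N.

25.6 N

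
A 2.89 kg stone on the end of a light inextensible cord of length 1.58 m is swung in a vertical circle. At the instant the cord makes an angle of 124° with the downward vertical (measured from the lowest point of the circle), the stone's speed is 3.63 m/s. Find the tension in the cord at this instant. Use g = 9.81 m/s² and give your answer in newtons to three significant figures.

8.25 N

Take the radial direction toward the centre of the circle as positive. The component of the weight along the string toward the centre is −mg cos φ (φ measured from the bottom), so Newton's second law along the string gives T − mg cos φ = m v²/r.
cos 124° = -0.5592, so T = m(v²/r + g cos φ) = 2.89 × ((3.63)²/1.58 + 9.81 × -0.5592) = 2.89 × (8.340 + (-5.486)) = 2.89 × 2.854 = 8.248 N.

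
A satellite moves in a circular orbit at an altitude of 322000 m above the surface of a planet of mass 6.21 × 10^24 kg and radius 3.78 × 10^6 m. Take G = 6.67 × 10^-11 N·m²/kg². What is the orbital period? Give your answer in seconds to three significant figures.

r = R + h = 3.78 × 10^6 + 322000 = 4.102 × 10^6 m. Gravity provides the centripetal force: G M m / r² = m v² / r ⇒ v = √(GM/r) = 10050 m/s.
T = 2πr/v = 2π × 4.102 × 10^6 / 10050 = 2565 s.

2560 s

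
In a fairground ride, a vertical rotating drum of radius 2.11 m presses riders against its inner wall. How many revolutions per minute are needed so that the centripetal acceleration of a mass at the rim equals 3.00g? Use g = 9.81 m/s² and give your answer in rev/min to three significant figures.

35.7 rev/min

Require ω²r = 3.00g, so ω = √(3.00 × 9.81/2.11) = 3.735 rad/s.
In rev/min: ω × 60/(2π) = 3.735 × 60/(2π) = 35.66 rev/min.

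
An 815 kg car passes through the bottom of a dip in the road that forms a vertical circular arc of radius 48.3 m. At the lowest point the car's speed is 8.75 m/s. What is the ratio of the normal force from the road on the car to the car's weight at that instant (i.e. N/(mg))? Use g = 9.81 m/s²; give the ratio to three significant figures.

At the bottom, N − mg = mv²/r, so N = m(v²/r + g) and N/(mg) = v²/(rg) + 1 = (8.75)²/(48.3 × 9.81) + 1 = 0.1616 + 1 = 1.162.

1.16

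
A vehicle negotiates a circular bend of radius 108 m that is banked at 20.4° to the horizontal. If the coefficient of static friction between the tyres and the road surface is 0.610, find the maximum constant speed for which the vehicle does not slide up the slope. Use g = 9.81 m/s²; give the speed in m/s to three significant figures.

At the maximum speed, friction acts down the slope at its limiting value f = μN. Radially (horizontal, toward centre): N sinθ + μN cosθ = mv²/r. Vertically: N cosθ − μN sinθ = mg.
Dividing: v² = r g (sinθ + μcosθ)/(cosθ − μsinθ).
sinθ + μcosθ = 0.3486 + 0.610×0.9373 = 0.9203; cosθ − μsinθ = 0.9373 − 0.610×0.3486 = 0.7247.
v² = 108 × 9.81 × 0.9203/0.7247 = 1346 m²/s², so v = 36.68 m/s.

36.7 m/s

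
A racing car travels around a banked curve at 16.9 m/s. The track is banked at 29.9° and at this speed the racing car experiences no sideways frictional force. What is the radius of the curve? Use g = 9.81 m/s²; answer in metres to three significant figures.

50.6 m

Frictionless banking: tanθ = v²/(rg), so r = v²/(g tanθ).
r = (16.9)²/(9.81 × tan 29.9°) = 285.6/(9.81 × 0.5750) = 285.6/5.641 = 50.63 m.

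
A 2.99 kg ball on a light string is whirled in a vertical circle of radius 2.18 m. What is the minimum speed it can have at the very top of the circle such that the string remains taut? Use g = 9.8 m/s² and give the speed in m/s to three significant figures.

At the highest point the centre is directly below, so both the weight and T act inward: T + mg = mv²/r.
At minimum speed T → 0, so mg = mv_min²/r ⇒ v_min = √(g r) = √(9.8 × 2.18) = 4.622 m/s.

4.62 m/s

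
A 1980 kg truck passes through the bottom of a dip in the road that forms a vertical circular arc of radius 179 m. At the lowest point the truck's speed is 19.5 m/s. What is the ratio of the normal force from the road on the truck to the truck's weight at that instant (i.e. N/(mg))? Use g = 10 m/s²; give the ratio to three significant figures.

At the bottom, N − mg = mv²/r, so N = m(v²/r + g) and N/(mg) = v²/(rg) + 1 = (19.5)²/(179 × 10.0) + 1 = 0.2124 + 1 = 1.212.

1.21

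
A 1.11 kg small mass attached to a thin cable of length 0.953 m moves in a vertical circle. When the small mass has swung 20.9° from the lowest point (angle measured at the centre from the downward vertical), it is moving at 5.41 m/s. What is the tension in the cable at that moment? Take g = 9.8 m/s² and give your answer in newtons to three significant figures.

44.3 N

Take the radial direction toward the centre of the circle as positive. The component of the weight along the string toward the centre is −mg cos φ (φ measured from the bottom), so Newton's second law along the string gives T − mg cos φ = m v²/r.
cos 20.9° = 0.9342, so T = m(v²/r + g cos φ) = 1.11 × ((5.41)²/0.953 + 9.8 × 0.9342) = 1.11 × (30.71 + (9.155)) = 1.11 × 39.87 = 44.25 N.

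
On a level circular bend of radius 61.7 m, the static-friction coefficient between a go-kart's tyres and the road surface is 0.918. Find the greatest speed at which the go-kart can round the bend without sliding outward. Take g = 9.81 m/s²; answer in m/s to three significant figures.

23.6 m/s

The only inward force on a level bend is static friction, so at the limit f_s = μ_s N = μ_s m g = m v²/r.
Mass cancels: v_max = √(μ_s g r) = √(0.918 × 9.81 × 61.7) = √555.6 = 23.57 m/s.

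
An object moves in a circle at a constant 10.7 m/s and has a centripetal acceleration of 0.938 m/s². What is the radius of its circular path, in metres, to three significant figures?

122 m

a_c = v²/r ⇒ r = v²/a_c = (10.7)²/0.938 = 114.5/0.938 = 122.1 m.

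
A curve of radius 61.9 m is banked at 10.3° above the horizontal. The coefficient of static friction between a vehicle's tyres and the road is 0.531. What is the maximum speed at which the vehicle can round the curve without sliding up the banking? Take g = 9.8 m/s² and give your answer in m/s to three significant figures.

At the maximum speed, friction acts down the slope at its limiting value f = μN. Radially (horizontal, toward centre): N sinθ + μN cosθ = mv²/r. Vertically: N cosθ − μN sinθ = mg.
Dividing: v² = r g (sinθ + μcosθ)/(cosθ − μsinθ).
sinθ + μcosθ = 0.1788 + 0.531×0.9839 = 0.7012; cosθ − μsinθ = 0.9839 − 0.531×0.1788 = 0.8889.
v² = 61.9 × 9.8 × 0.7012/0.8889 = 478.5 m²/s², so v = 21.88 m/s.

21.9 m/s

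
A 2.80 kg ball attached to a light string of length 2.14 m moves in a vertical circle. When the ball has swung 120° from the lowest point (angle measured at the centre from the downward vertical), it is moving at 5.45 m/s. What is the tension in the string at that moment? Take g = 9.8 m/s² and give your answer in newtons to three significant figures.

Take the radial direction toward the centre of the circle as positive. The component of the weight along the string toward the centre is −mg cos φ (φ measured from the bottom), so Newton's second law along the string gives T − mg cos φ = m v²/r.
cos 120° = -0.5000, so T = m(v²/r + g cos φ) = 2.80 × ((5.45)²/2.14 + 9.8 × -0.5000) = 2.80 × (13.88 + (-4.900)) = 2.80 × 8.980 = 25.14 N.

25.1 N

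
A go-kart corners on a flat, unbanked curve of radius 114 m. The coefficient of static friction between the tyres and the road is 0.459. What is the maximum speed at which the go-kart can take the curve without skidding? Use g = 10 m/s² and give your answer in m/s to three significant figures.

Friction provides the centripetal force on a flat curve. At maximum speed it is at its limiting value: μ_s m g = m v²/r.
Mass cancels: v_max = √(μ_s g r) = √(0.459 × 10.0 × 114) = √523.3 = 22.87 m/s.

22.9 m/s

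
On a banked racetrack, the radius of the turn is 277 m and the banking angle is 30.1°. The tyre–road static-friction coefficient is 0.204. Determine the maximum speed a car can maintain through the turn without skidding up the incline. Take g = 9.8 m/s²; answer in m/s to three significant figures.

49.1 m/s

At the maximum speed, friction acts down the slope at its limiting value f = μN. Radially (horizontal, toward centre): N sinθ + μN cosθ = mv²/r. Vertically: N cosθ − μN sinθ = mg.
Dividing: v² = r g (sinθ + μcosθ)/(cosθ − μsinθ).
sinθ + μcosθ = 0.5015 + 0.204×0.8652 = 0.6780; cosθ − μsinθ = 0.8652 − 0.204×0.5015 = 0.7628.
v² = 277 × 9.8 × 0.6780/0.7628 = 2413 m²/s², so v = 49.12 m/s.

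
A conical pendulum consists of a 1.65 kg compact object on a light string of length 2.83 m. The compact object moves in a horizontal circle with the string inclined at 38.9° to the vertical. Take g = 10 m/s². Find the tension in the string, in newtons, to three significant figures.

21.2 N

Vertically the bob has no acceleration, so T cosθ = mg.
T = mg/cosθ = 1.65 × 10.0 / cos 38.9° = 16.50/0.7782 = 21.20 N.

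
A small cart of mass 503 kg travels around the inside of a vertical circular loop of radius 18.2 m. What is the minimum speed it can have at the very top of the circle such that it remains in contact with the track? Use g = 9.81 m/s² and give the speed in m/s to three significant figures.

13.4 m/s

At the top, both weight mg and N point toward the centre: N + mg = mv²/r.
At minimum speed N → 0, so mg = mv_min²/r ⇒ v_min = √(g r) = √(9.81 × 18.2) = 13.36 m/s.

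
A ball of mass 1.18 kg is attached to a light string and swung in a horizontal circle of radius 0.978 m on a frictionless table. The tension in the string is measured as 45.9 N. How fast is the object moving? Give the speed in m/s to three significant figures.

6.17 m/s

T = m v²/r ⇒ v = √(T r / m) = √(45.9 × 0.978 / 1.18) = √38.04 = 6.168 m/s.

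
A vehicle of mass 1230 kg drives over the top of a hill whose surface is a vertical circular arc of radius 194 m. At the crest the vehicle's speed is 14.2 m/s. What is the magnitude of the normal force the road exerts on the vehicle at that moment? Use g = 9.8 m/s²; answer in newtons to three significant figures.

10800 N

At the crest the centripetal acceleration points downward (toward the centre of the arc), so mg − N = mv²/r.
N = m(g − v²/r) = 1230 × (9.8 − (14.2)²/194) = 1230 × (9.8 − 1.039) = 1230 × 8.761 = 10780 N.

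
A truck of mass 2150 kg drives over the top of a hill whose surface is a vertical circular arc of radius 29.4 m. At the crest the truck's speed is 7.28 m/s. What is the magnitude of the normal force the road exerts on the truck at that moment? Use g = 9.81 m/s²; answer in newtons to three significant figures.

At the crest the centripetal acceleration points downward (toward the centre of the arc), so mg − N = mv²/r.
N = m(g − v²/r) = 2150 × (9.81 − (7.28)²/29.4) = 2150 × (9.81 − 1.803) = 2150 × 8.007 = 17220 N.

17200 N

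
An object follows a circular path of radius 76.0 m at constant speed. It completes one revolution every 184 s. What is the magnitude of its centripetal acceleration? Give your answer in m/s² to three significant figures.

v = 2πr/T = 2π × 76.0/184 = 2.595 m/s.
a_c = v²/r = (2.595)²/76.0 = 6.735/76.0 = 0.08862 m/s².

0.0886 m/s²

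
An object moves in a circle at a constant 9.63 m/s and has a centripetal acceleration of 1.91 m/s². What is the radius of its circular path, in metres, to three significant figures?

48.6 m

a_c = v²/r ⇒ r = v²/a_c = (9.63)²/1.91 = 92.74/1.91 = 48.55 m.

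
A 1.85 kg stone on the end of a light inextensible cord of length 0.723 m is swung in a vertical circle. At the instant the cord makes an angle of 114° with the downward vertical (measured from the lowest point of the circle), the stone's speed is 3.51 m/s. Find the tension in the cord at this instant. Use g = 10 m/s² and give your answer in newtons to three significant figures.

Take the radial direction toward the centre of the circle as positive. The component of the weight along the string toward the centre is −mg cos φ (φ measured from the bottom), so Newton's second law along the string gives T − mg cos φ = m v²/r.
cos 114° = -0.4067, so T = m(v²/r + g cos φ) = 1.85 × ((3.51)²/0.723 + 10.0 × -0.4067) = 1.85 × (17.04 + (-4.067)) = 1.85 × 12.97 = 24.00 N.

24.0 N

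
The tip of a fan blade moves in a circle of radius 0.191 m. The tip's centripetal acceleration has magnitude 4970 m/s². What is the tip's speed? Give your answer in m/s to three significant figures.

a_c = v²/r ⇒ v = √(a_c · r) = √(4970 × 0.191) = √949.3 = 30.81 m/s.

30.8 m/s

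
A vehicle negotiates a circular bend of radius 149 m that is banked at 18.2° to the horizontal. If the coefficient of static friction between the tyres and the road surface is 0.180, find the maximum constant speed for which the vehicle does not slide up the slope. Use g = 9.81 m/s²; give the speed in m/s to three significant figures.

28.1 m/s

At the maximum speed, friction acts down the slope at its limiting value f = μN. Radially (horizontal, toward centre): N sinθ + μN cosθ = mv²/r. Vertically: N cosθ − μN sinθ = mg.
Dividing: v² = r g (sinθ + μcosθ)/(cosθ − μsinθ).
sinθ + μcosθ = 0.3123 + 0.180×0.9500 = 0.4833; cosθ − μsinθ = 0.9500 − 0.180×0.3123 = 0.8938.
v² = 149 × 9.81 × 0.4833/0.8938 = 790.5 m²/s², so v = 28.12 m/s.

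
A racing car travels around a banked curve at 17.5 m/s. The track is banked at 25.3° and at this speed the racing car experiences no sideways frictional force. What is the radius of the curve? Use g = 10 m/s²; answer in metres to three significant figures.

64.8 m

Frictionless banking: tanθ = v²/(rg), so r = v²/(g tanθ).
r = (17.5)²/(10.0 × tan 25.3°) = 306.2/(10.0 × 0.4727) = 306.2/4.727 = 64.79 m.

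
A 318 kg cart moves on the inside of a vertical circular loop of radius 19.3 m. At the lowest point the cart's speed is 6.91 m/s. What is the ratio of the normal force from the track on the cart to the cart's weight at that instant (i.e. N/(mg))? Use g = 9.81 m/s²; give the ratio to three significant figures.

At the bottom, N − mg = mv²/r, so N = m(v²/r + g) and N/(mg) = v²/(rg) + 1 = (6.91)²/(19.3 × 9.81) + 1 = 0.2522 + 1 = 1.252.

1.25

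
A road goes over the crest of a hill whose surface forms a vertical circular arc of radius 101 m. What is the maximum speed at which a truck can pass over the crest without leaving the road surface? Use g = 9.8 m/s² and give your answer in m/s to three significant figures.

At the crest the centre of the circle is below the truck, so the net downward (centripetal) force is mg − N = mv²/r.
The truck leaves the road when N → 0, giving v_max = √(g r) = √(9.8 × 101) = 31.46 m/s.

31.5 m/s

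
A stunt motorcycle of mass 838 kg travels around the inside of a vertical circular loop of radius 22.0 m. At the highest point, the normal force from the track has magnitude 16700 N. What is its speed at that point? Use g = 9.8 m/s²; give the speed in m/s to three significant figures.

25.6 m/s

At the top, N + mg = mv²/r, so v = √(r(N/m + g)) = √(22.0 × (16700/838 + 9.8)) = √(22.0 × 29.73) = √654.0 = 25.57 m/s.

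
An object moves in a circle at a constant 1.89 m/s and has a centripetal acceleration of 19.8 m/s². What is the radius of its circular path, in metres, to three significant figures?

0.180 m

a_c = v²/r ⇒ r = v²/a_c = (1.89)²/19.8 = 3.572/19.8 = 0.1804 m.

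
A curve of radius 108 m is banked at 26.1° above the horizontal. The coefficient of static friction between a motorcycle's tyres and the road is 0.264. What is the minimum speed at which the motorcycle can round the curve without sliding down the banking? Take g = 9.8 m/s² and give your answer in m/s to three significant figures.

14.6 m/s

At the minimum speed, friction acts up the slope at its limiting value f = μN. Radially (horizontal, toward centre): N sinθ − μN cosθ = mv²/r. Vertically: N cosθ + μN sinθ = mg.
Dividing: v² = r g (sinθ − μcosθ)/(cosθ + μsinθ).
sinθ − μcosθ = 0.4399 − 0.264×0.8980 = 0.2029; cosθ + μsinθ = 0.8980 + 0.264×0.4399 = 1.014.
v² = 108 × 9.8 × 0.2029/1.014 = 211.7 m²/s², so v = 14.55 m/s.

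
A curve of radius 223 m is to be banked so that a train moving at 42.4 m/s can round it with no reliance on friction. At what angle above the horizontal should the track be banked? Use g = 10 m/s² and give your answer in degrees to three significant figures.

38.9°

For a frictionless banked turn: horizontally N sinθ = mv²/r and vertically N cosθ = mg.
Dividing: tanθ = v²/(r g) = (42.4)²/(223 × 10.0) = 1798/2230 = 0.8062.
θ = arctan(0.8062) = 38.87°.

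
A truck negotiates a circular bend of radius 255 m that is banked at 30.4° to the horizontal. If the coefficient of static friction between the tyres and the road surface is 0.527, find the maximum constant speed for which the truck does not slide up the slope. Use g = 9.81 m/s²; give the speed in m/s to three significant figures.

At the maximum speed, friction acts down the slope at its limiting value f = μN. Radially (horizontal, toward centre): N sinθ + μN cosθ = mv²/r. Vertically: N cosθ − μN sinθ = mg.
Dividing: v² = r g (sinθ + μcosθ)/(cosθ − μsinθ).
sinθ + μcosθ = 0.5060 + 0.527×0.8625 = 0.9606; cosθ − μsinθ = 0.8625 − 0.527×0.5060 = 0.5958.
v² = 255 × 9.81 × 0.9606/0.5958 = 4033 m²/s², so v = 63.51 m/s.

63.5 m/s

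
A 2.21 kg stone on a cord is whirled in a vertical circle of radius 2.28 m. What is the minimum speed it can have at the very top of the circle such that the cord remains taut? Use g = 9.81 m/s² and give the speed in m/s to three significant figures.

At the top, both weight mg and T point toward the centre: T + mg = mv²/r.
At minimum speed T → 0, so mg = mv_min²/r ⇒ v_min = √(g r) = √(9.81 × 2.28) = 4.729 m/s.

4.73 m/s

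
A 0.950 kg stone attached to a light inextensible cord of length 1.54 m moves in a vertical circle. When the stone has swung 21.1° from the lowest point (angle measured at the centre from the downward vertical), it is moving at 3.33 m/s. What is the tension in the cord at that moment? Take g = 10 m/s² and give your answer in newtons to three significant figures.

Take the radial direction toward the centre of the circle as positive. The component of the weight along the string toward the centre is −mg cos φ (φ measured from the bottom), so Newton's second law along the string gives T − mg cos φ = m v²/r.
cos 21.1° = 0.9330, so T = m(v²/r + g cos φ) = 0.950 × ((3.33)²/1.54 + 10.0 × 0.9330) = 0.950 × (7.201 + (9.330)) = 0.950 × 16.53 = 15.70 N.

15.7 N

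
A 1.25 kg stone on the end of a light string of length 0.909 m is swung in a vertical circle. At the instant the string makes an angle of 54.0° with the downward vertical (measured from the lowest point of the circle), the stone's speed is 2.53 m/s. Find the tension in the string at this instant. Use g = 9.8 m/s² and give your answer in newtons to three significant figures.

Take the radial direction toward the centre of the circle as positive. The component of the weight along the string toward the centre is −mg cos φ (φ measured from the bottom), so Newton's second law along the string gives T − mg cos φ = m v²/r.
cos 54.0° = 0.5878, so T = m(v²/r + g cos φ) = 1.25 × ((2.53)²/0.909 + 9.8 × 0.5878) = 1.25 × (7.042 + (5.760)) = 1.25 × 12.80 = 16.00 N.

16.0 N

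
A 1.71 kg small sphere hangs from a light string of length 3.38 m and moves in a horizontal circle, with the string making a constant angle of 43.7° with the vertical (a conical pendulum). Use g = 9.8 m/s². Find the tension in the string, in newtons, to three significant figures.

23.2 N

Vertically the bob has no acceleration, so T cosθ = mg.
T = mg/cosθ = 1.71 × 9.8 / cos 43.7° = 16.76/0.7230 = 23.18 N.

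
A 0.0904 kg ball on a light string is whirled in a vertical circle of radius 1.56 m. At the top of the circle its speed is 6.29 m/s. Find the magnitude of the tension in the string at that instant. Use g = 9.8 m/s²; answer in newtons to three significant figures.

At the top, both T and the weight mg point inward (toward the centre), so T + mg = mv²/r.
T = m(v²/r − g) = 0.0904 × ((6.29)²/1.56 − 9.8) = 0.0904 × (25.36 − 9.8) = 0.0904 × 15.56 = 1.407 N.

1.41 N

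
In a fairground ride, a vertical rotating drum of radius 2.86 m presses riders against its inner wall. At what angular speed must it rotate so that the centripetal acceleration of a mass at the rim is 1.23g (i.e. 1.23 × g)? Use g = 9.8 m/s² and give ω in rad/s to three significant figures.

2.05 rad/s

Centripetal acceleration a_c = ω²r. Setting ω²r = 1.23g:
ω = √(1.23g / r) = √(1.23 × 9.8 / 2.86) = √4.215 = 2.053 rad/s.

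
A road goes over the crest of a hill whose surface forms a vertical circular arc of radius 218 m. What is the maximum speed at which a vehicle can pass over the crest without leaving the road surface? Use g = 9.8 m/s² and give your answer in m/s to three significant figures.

At the crest the centre of the circle is below the vehicle, so the net downward (centripetal) force is mg − N = mv²/r.
The vehicle leaves the road when N → 0, giving v_max = √(g r) = √(9.8 × 218) = 46.22 m/s.

46.2 m/s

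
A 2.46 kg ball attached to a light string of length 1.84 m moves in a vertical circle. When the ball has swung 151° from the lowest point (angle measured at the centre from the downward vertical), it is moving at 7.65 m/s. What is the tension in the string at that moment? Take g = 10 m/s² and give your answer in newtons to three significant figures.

56.7 N

Take the radial direction toward the centre of the circle as positive. The component of the weight along the string toward the centre is −mg cos φ (φ measured from the bottom), so Newton's second law along the string gives T − mg cos φ = m v²/r.
cos 151° = -0.8746, so T = m(v²/r + g cos φ) = 2.46 × ((7.65)²/1.84 + 10.0 × -0.8746) = 2.46 × (31.81 + (-8.746)) = 2.46 × 23.06 = 56.73 N.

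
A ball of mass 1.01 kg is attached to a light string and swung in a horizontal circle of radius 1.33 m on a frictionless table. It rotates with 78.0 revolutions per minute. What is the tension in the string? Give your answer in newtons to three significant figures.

89.6 N

ω = 78.0 rev/min × 2π/60 = 8.168 rad/s, so v = ωr = 8.168 × 1.33 = 10.86 m/s.
The tension is the only horizontal force, so it supplies the full centripetal force: T = m v²/r = 1.01 × (10.86)²/1.33 = 1.01 × 118.0/1.33 = 89.62 N.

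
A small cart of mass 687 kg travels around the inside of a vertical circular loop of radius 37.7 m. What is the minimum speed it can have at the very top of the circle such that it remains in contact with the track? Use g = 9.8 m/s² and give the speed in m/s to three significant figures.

19.2 m/s

At the top, both weight mg and N point toward the centre: N + mg = mv²/r.
At minimum speed N → 0, so mg = mv_min²/r ⇒ v_min = √(g r) = √(9.8 × 37.7) = 19.22 m/s.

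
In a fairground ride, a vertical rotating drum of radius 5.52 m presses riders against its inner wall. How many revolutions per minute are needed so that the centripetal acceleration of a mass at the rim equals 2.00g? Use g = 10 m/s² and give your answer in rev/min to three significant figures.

Require ω²r = 2.00g, so ω = √(2.00 × 10.0/5.52) = 1.903 rad/s.
In rev/min: ω × 60/(2π) = 1.903 × 60/(2π) = 18.18 rev/min.

18.2 rev/min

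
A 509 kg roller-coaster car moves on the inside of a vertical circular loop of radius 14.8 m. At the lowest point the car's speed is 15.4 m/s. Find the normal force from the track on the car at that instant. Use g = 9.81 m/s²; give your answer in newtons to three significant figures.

At the lowest point, N points up (toward the centre) and the weight mg points down (away from the centre), so the net inward force is N − mg = mv²/r.
N = m(v²/r + g) = 509 × ((15.4)²/14.8 + 9.81) = 509 × (16.02 + 9.81) = 509 × 25.83 = 13150 N.

13100 N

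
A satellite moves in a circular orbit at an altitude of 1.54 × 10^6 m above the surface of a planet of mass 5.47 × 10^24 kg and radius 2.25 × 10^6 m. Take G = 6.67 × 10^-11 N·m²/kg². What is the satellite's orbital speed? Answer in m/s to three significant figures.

Orbital radius r = R + h = 2.25 × 10^6 + 1.54 × 10^6 = 3.790 × 10^6 m.
Gravity supplies the centripetal force: G M m / r² = m v² / r, so v = √(GM/r).
v = √(6.67 × 10^-11 × 5.47 × 10^24 / 3.790 × 10^6) = √(9.627 × 10^7) = 9812 m/s.

9810 m/s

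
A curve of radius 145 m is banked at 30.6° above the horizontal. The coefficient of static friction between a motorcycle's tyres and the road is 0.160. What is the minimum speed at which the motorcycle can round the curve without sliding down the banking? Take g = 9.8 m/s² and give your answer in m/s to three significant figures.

23.7 m/s

At the minimum speed, friction acts up the slope at its limiting value f = μN. Radially (horizontal, toward centre): N sinθ − μN cosθ = mv²/r. Vertically: N cosθ + μN sinθ = mg.
Dividing: v² = r g (sinθ − μcosθ)/(cosθ + μsinθ).
sinθ − μcosθ = 0.5090 − 0.160×0.8607 = 0.3713; cosθ + μsinθ = 0.8607 + 0.160×0.5090 = 0.9422.
v² = 145 × 9.8 × 0.3713/0.9422 = 560.0 m²/s², so v = 23.66 m/s.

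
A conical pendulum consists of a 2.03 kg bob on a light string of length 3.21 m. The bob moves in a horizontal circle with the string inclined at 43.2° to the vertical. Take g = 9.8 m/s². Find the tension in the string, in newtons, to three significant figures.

Vertically the bob has no acceleration, so T cosθ = mg.
T = mg/cosθ = 2.03 × 9.8 / cos 43.2° = 19.89/0.7290 = 27.29 N.

27.3 N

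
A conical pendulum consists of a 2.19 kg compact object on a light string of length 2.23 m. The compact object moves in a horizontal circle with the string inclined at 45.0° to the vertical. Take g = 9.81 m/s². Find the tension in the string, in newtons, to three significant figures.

30.4 N

Vertically the bob has no acceleration, so T cosθ = mg.
T = mg/cosθ = 2.19 × 9.81 / cos 45.0° = 21.48/0.7071 = 30.38 N.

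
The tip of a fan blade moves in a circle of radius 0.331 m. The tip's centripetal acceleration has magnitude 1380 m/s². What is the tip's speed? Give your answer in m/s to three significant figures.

21.4 m/s

a_c = v²/r ⇒ v = √(a_c · r) = √(1380 × 0.331) = √456.8 = 21.37 m/s.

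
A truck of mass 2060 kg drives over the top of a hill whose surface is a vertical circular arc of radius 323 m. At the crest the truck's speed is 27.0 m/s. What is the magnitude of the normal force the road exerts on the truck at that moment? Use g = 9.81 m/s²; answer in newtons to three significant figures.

At the crest the centripetal acceleration points downward (toward the centre of the arc), so mg − N = mv²/r.
N = m(g − v²/r) = 2060 × (9.81 − (27.0)²/323) = 2060 × (9.81 − 2.257) = 2060 × 7.553 = 15560 N.

15600 N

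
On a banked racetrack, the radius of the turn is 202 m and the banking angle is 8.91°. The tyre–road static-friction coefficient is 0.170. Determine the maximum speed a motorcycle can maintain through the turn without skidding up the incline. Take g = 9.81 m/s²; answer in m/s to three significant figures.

At the maximum speed, friction acts down the slope at its limiting value f = μN. Radially (horizontal, toward centre): N sinθ + μN cosθ = mv²/r. Vertically: N cosθ − μN sinθ = mg.
Dividing: v² = r g (sinθ + μcosθ)/(cosθ − μsinθ).
sinθ + μcosθ = 0.1549 + 0.170×0.9879 = 0.3228; cosθ − μsinθ = 0.9879 − 0.170×0.1549 = 0.9616.
v² = 202 × 9.81 × 0.3228/0.9616 = 665.3 m²/s², so v = 25.79 m/s.

25.8 m/s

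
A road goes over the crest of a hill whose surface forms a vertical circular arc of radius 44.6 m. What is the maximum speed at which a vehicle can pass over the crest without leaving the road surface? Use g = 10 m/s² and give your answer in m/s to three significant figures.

At the crest the centre of the circle is below the vehicle, so the net downward (centripetal) force is mg − N = mv²/r.
The vehicle leaves the road when N → 0, giving v_max = √(g r) = √(10.0 × 44.6) = 21.12 m/s.

21.1 m/s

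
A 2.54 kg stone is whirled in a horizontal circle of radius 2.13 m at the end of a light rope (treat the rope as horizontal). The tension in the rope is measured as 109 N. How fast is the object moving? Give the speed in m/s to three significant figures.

9.56 m/s

T = m v²/r ⇒ v = √(T r / m) = √(109 × 2.13 / 2.54) = √91.41 = 9.561 m/s.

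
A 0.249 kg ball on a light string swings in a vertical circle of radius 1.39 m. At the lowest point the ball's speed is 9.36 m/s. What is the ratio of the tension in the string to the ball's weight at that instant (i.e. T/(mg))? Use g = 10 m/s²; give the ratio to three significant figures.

At the bottom, T − mg = mv²/r, so T = m(v²/r + g) and T/(mg) = v²/(rg) + 1 = (9.36)²/(1.39 × 10.0) + 1 = 6.303 + 1 = 7.303.

7.30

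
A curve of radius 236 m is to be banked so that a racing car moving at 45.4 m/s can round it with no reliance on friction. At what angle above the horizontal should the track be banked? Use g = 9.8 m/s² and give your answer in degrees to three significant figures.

41.7°

For a frictionless banked turn: horizontally N sinθ = mv²/r and vertically N cosθ = mg.
Dividing: tanθ = v²/(r g) = (45.4)²/(236 × 9.8) = 2061/2313 = 0.8912.
θ = arctan(0.8912) = 41.71°.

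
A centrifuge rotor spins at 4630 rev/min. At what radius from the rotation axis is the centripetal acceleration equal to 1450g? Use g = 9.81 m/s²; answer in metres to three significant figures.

0.0605 m

ω = 4630 rev/min × 2π/60 = 484.9 rad/s.
a_c = ω²r = 1450g ⇒ r = 1450 × 9.81 / (484.9)² = 14220/235100 = 0.06051 m.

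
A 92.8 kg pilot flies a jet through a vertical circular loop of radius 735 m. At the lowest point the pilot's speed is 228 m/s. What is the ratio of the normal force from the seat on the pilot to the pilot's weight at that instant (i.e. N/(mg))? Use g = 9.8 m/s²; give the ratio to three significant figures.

At the bottom, N − mg = mv²/r, so N = m(v²/r + g) and N/(mg) = v²/(rg) + 1 = (228)²/(735 × 9.8) + 1 = 7.217 + 1 = 8.217.

8.22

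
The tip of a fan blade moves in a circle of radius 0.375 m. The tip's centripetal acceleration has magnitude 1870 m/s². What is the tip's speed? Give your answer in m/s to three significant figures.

a_c = v²/r ⇒ v = √(a_c · r) = √(1870 × 0.375) = √701.2 = 26.48 m/s.

26.5 m/s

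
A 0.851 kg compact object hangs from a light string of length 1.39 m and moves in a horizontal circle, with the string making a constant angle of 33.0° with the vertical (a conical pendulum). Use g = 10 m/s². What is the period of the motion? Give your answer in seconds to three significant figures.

2.15 s

r = L sinθ = 0.7570 m. From T sinθ = mω²r and T cosθ = mg: tanθ = ω²r/g, so ω² = g tanθ / r = g/(L cosθ).
ω = √(g/(L cosθ)) = √(10.0/(1.39 × 0.8387)) = √8.578 = 2.929 rad/s.
Period = 2π/ω = 2.145 s.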